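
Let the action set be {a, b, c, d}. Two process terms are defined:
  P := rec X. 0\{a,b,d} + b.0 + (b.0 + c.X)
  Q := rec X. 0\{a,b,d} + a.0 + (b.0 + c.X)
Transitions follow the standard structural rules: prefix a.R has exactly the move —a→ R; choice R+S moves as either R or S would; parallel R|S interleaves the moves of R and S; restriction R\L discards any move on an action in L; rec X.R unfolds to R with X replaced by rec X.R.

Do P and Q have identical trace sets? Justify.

NO — witness ⟨a⟩

Reachable graph of P (2 states):
  p0 = rec X. 0\{a,b,d} + b.0 + (b.0 + c.X) ⊢ ··b··> p1, ··c··> p0
  p1 = 0 ⊢ ·
Reachable graph of Q (2 states):
  q0 = rec X. 0\{a,b,d} + a.0 + (b.0 + c.X) ⊢ ··a··> q1, ··b··> q1, ··c··> q0
  q1 = 0 ⊢ ·
Run σ = ⟨a⟩ on Q: start {q0}
  after a @ step 1: {q1}
  — Q admits the full trace.
Run σ = ⟨a⟩ on P: start {p0}
  after a @ step 1: no successor for P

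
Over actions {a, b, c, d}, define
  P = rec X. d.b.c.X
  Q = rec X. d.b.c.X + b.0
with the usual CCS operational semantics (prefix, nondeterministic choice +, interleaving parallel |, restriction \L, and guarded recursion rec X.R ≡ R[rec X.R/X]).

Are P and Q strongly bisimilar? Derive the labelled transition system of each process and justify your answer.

NO

Reachable graph of P (3 states):
  m0 = rec X. d.b.c.X :: --d--▸ m1
  m1 = b.c.(rec X. d.b.c.X) :: --b--▸ m2
  m2 = c.(rec X. d.b.c.X) :: --c--▸ m0
Reachable graph of Q (4 states):
  n0 = rec X. d.b.c.X + b.0 :: --b--▸ n1, --d--▸ n2
  n1 = 0 :: deadlocked
  n2 = b.c.(rec X. d.b.c.X + b.0) :: --b--▸ n3
  n3 = c.(rec X. d.b.c.X + b.0) :: --c--▸ n0
Bisimilarity quotient blocks:
  B0 = {m0}
  B1 = {m1}
  B2 = {m2}
  B3 = {n0}
  B4 = {n2}
  B5 = {n3}
  B6 = {n1}
m0 ∈ B0, n0 ∈ B3 → different blocks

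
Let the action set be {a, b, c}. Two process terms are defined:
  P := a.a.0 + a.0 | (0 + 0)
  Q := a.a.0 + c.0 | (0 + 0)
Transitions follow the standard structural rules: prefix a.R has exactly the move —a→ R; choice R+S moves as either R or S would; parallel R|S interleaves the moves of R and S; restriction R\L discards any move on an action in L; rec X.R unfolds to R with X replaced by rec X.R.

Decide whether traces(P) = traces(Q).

P's transition system — 4 states:
  p0 = a.a.0 + a.0 | (0 + 0) ⊢ ··a··> p1, ··a··> p2
  p1 = 0 | (0 + 0) ⊢ ∅
  p2 = a.0 ⊢ ··a··> p3
  p3 = 0 ⊢ ∅
Q's transition system — 4 states:
  q0 = a.a.0 + c.0 | (0 + 0) ⊢ ··a··> q1, ··c··> q2
  q1 = a.0 ⊢ ··a··> q3
  q2 = 0 | (0 + 0) ⊢ ∅
  q3 = 0 ⊢ ∅
Trace ⟨c⟩ through Q, begin at {q0}:
  [1] c ⇒ {q2}
  — Q admits the full trace.
Trace ⟨c⟩ through P, begin at {p0}:
  [1] c ⇒ ∅  — P cannot continue

NO — witness ⟨c⟩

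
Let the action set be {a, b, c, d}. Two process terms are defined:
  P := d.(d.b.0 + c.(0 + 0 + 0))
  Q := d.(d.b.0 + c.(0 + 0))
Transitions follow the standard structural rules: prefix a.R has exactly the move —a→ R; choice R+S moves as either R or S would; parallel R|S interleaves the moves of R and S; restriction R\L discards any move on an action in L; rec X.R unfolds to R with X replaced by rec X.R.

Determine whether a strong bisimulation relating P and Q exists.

P ~ Q

LTS(P): 5 reachable states
  u0 = d.(d.b.0 + c.(0 + 0 + 0)) → =d=> u1
  u1 = d.b.0 + c.(0 + 0 + 0) → =c=> u2, =d=> u3
  u2 = 0 + 0 + 0 → ·
  u3 = b.0 → =b=> u4
  u4 = 0 → ·
LTS(Q): 5 reachable states
  v0 = d.(d.b.0 + c.(0 + 0)) → =d=> v1
  v1 = d.b.0 + c.(0 + 0) → =c=> v2, =d=> v3
  v2 = 0 + 0 → ·
  v3 = b.0 → =b=> v4
  v4 = 0 → ·
Partition-refinement fixed point:
  B0 = {u0, v0}
  B1 = {u1, v1}
  B2 = {u2, u4, v2, v4}
  B3 = {u3, v3}
u0 ∈ B0, v0 ∈ B0 → same block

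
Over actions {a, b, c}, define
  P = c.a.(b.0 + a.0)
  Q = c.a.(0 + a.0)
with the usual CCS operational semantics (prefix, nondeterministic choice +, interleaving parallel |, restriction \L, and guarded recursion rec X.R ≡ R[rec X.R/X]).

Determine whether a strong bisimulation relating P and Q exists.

LTS(P): 4 reachable states
  m0 = c.a.(b.0 + a.0) → --c--▸ m1
  m1 = a.(b.0 + a.0) → --a--▸ m2
  m2 = b.0 + a.0 → --a--▸ m3, --b--▸ m3
  m3 = 0 → ∅
LTS(Q): 4 reachable states
  n0 = c.a.(0 + a.0) → --c--▸ n1
  n1 = a.(0 + a.0) → --a--▸ n2
  n2 = 0 + a.0 → --a--▸ n3
  n3 = 0 → ∅
Bisimilarity quotient blocks:
  B0 = {m0}
  B1 = {m1}
  B2 = {m2}
  B3 = {m3, n3}
  B4 = {n0}
  B5 = {n1}
  B6 = {n2}
m0 ∈ B0, n0 ∈ B4 → different blocks

P ≁ Q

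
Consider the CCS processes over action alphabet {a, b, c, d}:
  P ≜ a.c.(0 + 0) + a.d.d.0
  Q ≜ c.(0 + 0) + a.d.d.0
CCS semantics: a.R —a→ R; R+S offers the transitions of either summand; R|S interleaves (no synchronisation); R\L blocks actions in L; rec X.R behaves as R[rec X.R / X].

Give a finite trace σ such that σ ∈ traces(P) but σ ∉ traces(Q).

ac

P's transition system — 6 states:
  s0 = a.c.(0 + 0) + a.d.d.0 → ··a··> s1, ··a··> s2
  s1 = c.(0 + 0) → ··c··> s3
  s2 = d.d.0 → ··d··> s4
  s3 = 0 + 0 → (no moves)
  s4 = d.0 → ··d··> s5
  s5 = 0 → (no moves)
Q's transition system — 5 states:
  t0 = c.(0 + 0) + a.d.d.0 → ··a··> t1, ··c··> t2
  t1 = d.d.0 → ··d··> t3
  t2 = 0 + 0 → (no moves)
  t3 = d.0 → ··d··> t4
  t4 = 0 → (no moves)
Run σ = ⟨ac⟩ on P: start {s0}
  after a @ step 1: {s1, s2}
  after c @ step 2: {s3}
  — P admits the full trace.
Run σ = ⟨ac⟩ on Q: start {t0}
  after a @ step 1: {t1}
  after c @ step 2: no successor for Q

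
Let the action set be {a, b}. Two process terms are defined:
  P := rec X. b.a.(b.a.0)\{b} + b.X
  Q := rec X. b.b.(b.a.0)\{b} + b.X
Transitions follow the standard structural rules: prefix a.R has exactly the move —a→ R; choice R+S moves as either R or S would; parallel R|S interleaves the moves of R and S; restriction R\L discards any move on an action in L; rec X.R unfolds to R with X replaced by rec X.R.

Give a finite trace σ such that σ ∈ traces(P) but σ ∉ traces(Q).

P's transition system — 3 states:
  m0 = rec X. b.a.(b.a.0)\{b} + b.X | --b--▸ m0, --b--▸ m1
  m1 = a.(b.a.0)\{b} | --a--▸ m2
  m2 = (b.a.0)\{b} | deadlocked
Q's transition system — 3 states:
  n0 = rec X. b.b.(b.a.0)\{b} + b.X | --b--▸ n0, --b--▸ n1
  n1 = b.(b.a.0)\{b} | --b--▸ n2
  n2 = (b.a.0)\{b} | deadlocked
Executing ba from P (initial set {m0}):
  step 1 (b): {m0, m1}
  step 2 (a): {m2}
  — P admits the full trace.
Executing ba from Q (initial set {n0}):
  step 1 (b): {n0, n1}
  step 2 (a): ∅ (Q stuck)

ba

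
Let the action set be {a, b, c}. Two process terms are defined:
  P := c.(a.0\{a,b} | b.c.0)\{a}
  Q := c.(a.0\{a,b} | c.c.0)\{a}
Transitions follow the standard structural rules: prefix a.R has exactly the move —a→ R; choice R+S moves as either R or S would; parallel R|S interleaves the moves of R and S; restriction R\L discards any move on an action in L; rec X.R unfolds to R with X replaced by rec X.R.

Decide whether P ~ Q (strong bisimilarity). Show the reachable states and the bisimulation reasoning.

Reachable graph of P (4 states):
  u0 = c.(a.0\{a,b} | b.c.0)\{a} has moves -c-> u1
  u1 = (a.0\{a,b} | b.c.0)\{a} has moves -b-> u2
  u2 = (a.0\{a,b} | c.0)\{a} has moves -c-> u3
  u3 = (a.0\{a,b} | 0)\{a} has moves (no moves)
Reachable graph of Q (4 states):
  v0 = c.(a.0\{a,b} | c.c.0)\{a} has moves -c-> v1
  v1 = (a.0\{a,b} | c.c.0)\{a} has moves -c-> v2
  v2 = (a.0\{a,b} | c.0)\{a} has moves -c-> v3
  v3 = (a.0\{a,b} | 0)\{a} has moves (no moves)
Partition-refinement fixed point:
  B0 = {u0}
  B1 = {u1}
  B2 = {u2, v2}
  B3 = {u3, v3}
  B4 = {v0}
  B5 = {v1}
u0 ∈ B0, v0 ∈ B4 → different blocks

NO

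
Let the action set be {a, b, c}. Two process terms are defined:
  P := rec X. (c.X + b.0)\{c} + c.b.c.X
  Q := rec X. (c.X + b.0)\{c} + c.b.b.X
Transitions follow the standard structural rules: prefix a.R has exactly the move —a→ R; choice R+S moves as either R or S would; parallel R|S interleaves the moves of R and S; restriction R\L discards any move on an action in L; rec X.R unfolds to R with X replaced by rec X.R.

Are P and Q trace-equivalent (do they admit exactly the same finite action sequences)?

traces(P) ≠ traces(Q) — witness ⟨cbc⟩

P's transition system — 4 states:
  s0 = rec X. (c.X + b.0)\{c} + c.b.c.X has moves -b-> s1, -c-> s2
  s1 = 0\{c} has moves ·
  s2 = b.c.(rec X. (c.X + b.0)\{c} + c.b.c.X) has moves -b-> s3
  s3 = c.(rec X. (c.X + b.0)\{c} + c.b.c.X) has moves -c-> s0
Q's transition system — 4 states:
  t0 = rec X. (c.X + b.0)\{c} + c.b.b.X has moves -b-> t1, -c-> t2
  t1 = 0\{c} has moves ·
  t2 = b.b.(rec X. (c.X + b.0)\{c} + c.b.b.X) has moves -b-> t3
  t3 = b.(rec X. (c.X + b.0)\{c} + c.b.b.X) has moves -b-> t0
Trace ⟨cbc⟩ through P, begin at {s0}:
  after c @ step 1: {s2}
  after b @ step 2: {s3}
  after c @ step 3: {s0}
  — P admits the full trace.
Trace ⟨cbc⟩ through Q, begin at {t0}:
  after c @ step 1: {t2}
  after b @ step 2: {t3}
  after c @ step 3: no successor for Q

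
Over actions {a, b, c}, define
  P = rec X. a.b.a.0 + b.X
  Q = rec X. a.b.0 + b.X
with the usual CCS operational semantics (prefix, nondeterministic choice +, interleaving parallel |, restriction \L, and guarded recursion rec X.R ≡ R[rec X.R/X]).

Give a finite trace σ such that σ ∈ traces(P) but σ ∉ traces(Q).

aba

Reachable graph of P (4 states):
  u0 = rec X. a.b.a.0 + b.X has moves —a→ u1, —b→ u0
  u1 = b.a.0 has moves —b→ u2
  u2 = a.0 has moves —a→ u3
  u3 = 0 has moves (no moves)
Reachable graph of Q (3 states):
  v0 = rec X. a.b.0 + b.X has moves —a→ v1, —b→ v0
  v1 = b.0 has moves —b→ v2
  v2 = 0 has moves (no moves)
Run σ = ⟨aba⟩ on P: start {u0}
  [1] a ⇒ {u1}
  [2] b ⇒ {u2}
  [3] a ⇒ {u3}
  — P admits the full trace.
Run σ = ⟨aba⟩ on Q: start {v0}
  [1] a ⇒ {v1}
  [2] b ⇒ {v2}
  [3] a ⇒ ∅  — Q cannot continue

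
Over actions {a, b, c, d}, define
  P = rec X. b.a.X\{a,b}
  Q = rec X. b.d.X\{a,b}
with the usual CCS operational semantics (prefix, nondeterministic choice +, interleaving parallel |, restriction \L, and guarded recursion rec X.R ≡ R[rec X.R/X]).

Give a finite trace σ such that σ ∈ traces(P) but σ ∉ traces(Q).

P's transition system — 3 states:
  p0 = rec X. b.a.X\{a,b} | =b=> p1
  p1 = a.(rec X. b.a.X\{a,b})\{a,b} | =a=> p2
  p2 = (rec X. b.a.X\{a,b})\{a,b} | stopped
Q's transition system — 3 states:
  q0 = rec X. b.d.X\{a,b} | =b=> q1
  q1 = d.(rec X. b.d.X\{a,b})\{a,b} | =d=> q2
  q2 = (rec X. b.d.X\{a,b})\{a,b} | stopped
Executing ba from P (initial set {p0}):
  after b @ step 1: {p1}
  after a @ step 2: {p2}
  ✓ P
Executing ba from Q (initial set {q0}):
  after b @ step 1: {q1}
  after a @ step 2: no successor for Q

ba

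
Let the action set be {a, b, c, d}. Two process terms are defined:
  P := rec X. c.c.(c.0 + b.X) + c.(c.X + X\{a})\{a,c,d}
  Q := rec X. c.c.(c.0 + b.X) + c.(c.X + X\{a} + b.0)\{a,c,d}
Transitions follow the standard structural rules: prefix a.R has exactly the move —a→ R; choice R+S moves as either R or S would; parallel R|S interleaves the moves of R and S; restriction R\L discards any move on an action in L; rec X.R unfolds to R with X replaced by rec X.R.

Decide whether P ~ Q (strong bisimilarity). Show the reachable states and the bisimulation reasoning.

P's transition system — 5 states:
  s0 = rec X. c.c.(c.0 + b.X) + c.(c.X + X\{a})\{a,c,d} ⊢ =c=> s1, =c=> s2
  s1 = (c.(rec X. c.c.(c.0 + b.X) + c.(c.X + X\{a})\{a,c,d}) + (rec X. c.c.(c.0 + b.X) + c.(c.X + X\{a})\{a,c,d})\{a})\{a,c,d} ⊢ ·
  s2 = c.(c.0 + b.(rec X. c.c.(c.0 + b.X) + c.(c.X + X\{a})\{a,c,d})) ⊢ =c=> s3
  s3 = c.0 + b.(rec X. c.c.(c.0 + b.X) + c.(c.X + X\{a})\{a,c,d}) ⊢ =b=> s0, =c=> s4
  s4 = 0 ⊢ ·
Q's transition system — 6 states:
  t0 = rec X. c.c.(c.0 + b.X) + c.(c.X + X\{a} + b.0)\{a,c,d} ⊢ =c=> t1, =c=> t2
  t1 = (c.(rec X. c.c.(c.0 + b.X) + c.(c.X + X\{a} + b.0)\{a,c,d}) + (rec X. c.c.(c.0 + b.X) + c.(c.X + X\{a} + b.0)\{a,c,d})\{a} + b.0)\{a,c,d} ⊢ =b=> t3
  t2 = c.(c.0 + b.(rec X. c.c.(c.0 + b.X) + c.(c.X + X\{a} + b.0)\{a,c,d})) ⊢ =c=> t4
  t3 = 0\{a,c,d} ⊢ ·
  t4 = c.0 + b.(rec X. c.c.(c.0 + b.X) + c.(c.X + X\{a} + b.0)\{a,c,d}) ⊢ =b=> t0, =c=> t5
  t5 = 0 ⊢ ·
Partition-refinement fixed point:
  B0 = {s0}
  B1 = {s2}
  B2 = {s3}
  B3 = {s1, s4, t3, t5}
  B4 = {t0}
  B5 = {t1}
  B6 = {t2}
  B7 = {t4}
s0 ∈ B0, t0 ∈ B4 → different blocks

not bisimilar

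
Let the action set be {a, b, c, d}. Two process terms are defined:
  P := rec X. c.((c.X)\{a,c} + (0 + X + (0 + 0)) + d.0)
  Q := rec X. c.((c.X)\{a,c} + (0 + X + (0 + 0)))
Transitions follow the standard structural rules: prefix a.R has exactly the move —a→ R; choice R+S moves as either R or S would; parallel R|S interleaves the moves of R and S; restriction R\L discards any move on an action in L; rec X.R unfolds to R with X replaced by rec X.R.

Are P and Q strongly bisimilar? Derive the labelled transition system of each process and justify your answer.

P ≁ Q

LTS(P): 3 reachable states
  m0 = rec X. c.((c.X)\{a,c} + (0 + X + (0 + 0)) + d.0) ⊢ --c--▸ m1
  m1 = (c.(rec X. c.((c.X)\{a,c} + (0 + X + (0 + 0)) + d.0)))\{a,c} + (0 + (rec X. c.((c.X)\{a,c} + (0 + X + (0 + 0)) + d.0)) + (0 + 0)) + d.0 ⊢ --c--▸ m1, --d--▸ m2
  m2 = 0 ⊢ deadlocked
LTS(Q): 2 reachable states
  n0 = rec X. c.((c.X)\{a,c} + (0 + X + (0 + 0))) ⊢ --c--▸ n1
  n1 = (c.(rec X. c.((c.X)\{a,c} + (0 + X + (0 + 0)))))\{a,c} + (0 + (rec X. c.((c.X)\{a,c} + (0 + X + (0 + 0)))) + (0 + 0)) ⊢ --c--▸ n1
Partition-refinement fixed point:
  B0 = {m0}
  B1 = {m1}
  B2 = {m2}
  B3 = {n0, n1}
m0 ∈ B0, n0 ∈ B3 → different blocks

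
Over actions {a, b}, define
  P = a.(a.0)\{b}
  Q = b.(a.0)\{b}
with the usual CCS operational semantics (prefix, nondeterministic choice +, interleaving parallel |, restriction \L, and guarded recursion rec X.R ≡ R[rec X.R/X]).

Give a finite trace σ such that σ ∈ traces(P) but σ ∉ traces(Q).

a

LTS(P): 3 reachable states
  p0 = a.(a.0)\{b} :: ··a··> p1
  p1 = (a.0)\{b} :: ··a··> p2
  p2 = 0\{b} :: (no moves)
LTS(Q): 3 reachable states
  q0 = b.(a.0)\{b} :: ··b··> q1
  q1 = (a.0)\{b} :: ··a··> q2
  q2 = 0\{b} :: (no moves)
Run σ = ⟨a⟩ on P: start {p0}
  after a @ step 1: {p1}
  — P admits the full trace.
Run σ = ⟨a⟩ on Q: start {q0}
  after a @ step 1: no successor for Q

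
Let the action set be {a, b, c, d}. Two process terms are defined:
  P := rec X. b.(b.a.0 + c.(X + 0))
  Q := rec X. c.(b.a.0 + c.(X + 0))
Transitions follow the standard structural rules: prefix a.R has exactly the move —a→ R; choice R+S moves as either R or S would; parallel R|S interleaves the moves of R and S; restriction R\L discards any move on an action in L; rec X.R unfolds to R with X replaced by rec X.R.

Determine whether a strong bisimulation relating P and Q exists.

Reachable graph of P (5 states):
  s0 = rec X. b.(b.a.0 + c.(X + 0)) :: —b→ s1
  s1 = b.a.0 + c.((rec X. b.(b.a.0 + c.(X + 0))) + 0) :: —b→ s2, —c→ s3
  s2 = a.0 :: —a→ s4
  s3 = (rec X. b.(b.a.0 + c.(X + 0))) + 0 :: —b→ s1
  s4 = 0 :: ∅
Reachable graph of Q (5 states):
  t0 = rec X. c.(b.a.0 + c.(X + 0)) :: —c→ t1
  t1 = b.a.0 + c.((rec X. c.(b.a.0 + c.(X + 0))) + 0) :: —b→ t2, —c→ t3
  t2 = a.0 :: —a→ t4
  t3 = (rec X. c.(b.a.0 + c.(X + 0))) + 0 :: —c→ t1
  t4 = 0 :: ∅
Coarsest stable partition (strong bisimilarity classes):
  B0 = {s0, s3}
  B1 = {s1}
  B2 = {s2, t2}
  B3 = {s4, t4}
  B4 = {t0, t3}
  B5 = {t1}
s0 ∈ B0, t0 ∈ B4 → different blocks

not bisimilar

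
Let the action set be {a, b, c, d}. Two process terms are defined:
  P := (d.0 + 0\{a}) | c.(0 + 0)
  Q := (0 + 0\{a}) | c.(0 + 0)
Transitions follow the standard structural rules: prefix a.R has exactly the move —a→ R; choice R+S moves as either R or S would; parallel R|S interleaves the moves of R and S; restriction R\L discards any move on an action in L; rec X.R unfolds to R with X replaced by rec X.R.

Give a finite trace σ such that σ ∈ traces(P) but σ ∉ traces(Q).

Reachable graph of P (4 states):
  p0 = (d.0 + 0\{a}) | c.(0 + 0) :: ··c··> p1, ··d··> p2
  p1 = (d.0 + 0\{a}) | (0 + 0) :: ··d··> p3
  p2 = 0 | c.(0 + 0) :: ··c··> p3
  p3 = 0 | (0 + 0) :: ∅
Reachable graph of Q (2 states):
  q0 = (0 + 0\{a}) | c.(0 + 0) :: ··c··> q1
  q1 = (0 + 0\{a}) | (0 + 0) :: ∅
Trace ⟨d⟩ through P, begin at {p0}:
  after d @ step 1: {p2}
  ✓ P
Trace ⟨d⟩ through Q, begin at {q0}:
  after d @ step 1: no successor for Q

d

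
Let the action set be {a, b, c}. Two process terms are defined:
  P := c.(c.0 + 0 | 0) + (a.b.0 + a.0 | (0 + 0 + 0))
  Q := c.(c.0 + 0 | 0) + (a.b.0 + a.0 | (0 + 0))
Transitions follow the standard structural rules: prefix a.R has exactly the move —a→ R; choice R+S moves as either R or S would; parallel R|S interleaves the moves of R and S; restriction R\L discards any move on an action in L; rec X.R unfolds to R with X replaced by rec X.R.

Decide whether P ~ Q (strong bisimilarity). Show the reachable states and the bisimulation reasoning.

LTS(P): 5 reachable states
  s0 = c.(c.0 + 0 | 0) + (a.b.0 + a.0 | (0 + 0 + 0)) ⊢ -a-> s1, -a-> s2, -c-> s3
  s1 = 0 | (0 + 0 + 0) ⊢ deadlocked
  s2 = b.0 ⊢ -b-> s4
  s3 = c.0 + 0 | 0 ⊢ -c-> s4
  s4 = 0 ⊢ deadlocked
LTS(Q): 5 reachable states
  t0 = c.(c.0 + 0 | 0) + (a.b.0 + a.0 | (0 + 0)) ⊢ -a-> t1, -a-> t2, -c-> t3
  t1 = 0 | (0 + 0) ⊢ deadlocked
  t2 = b.0 ⊢ -b-> t4
  t3 = c.0 + 0 | 0 ⊢ -c-> t4
  t4 = 0 ⊢ deadlocked
Partition-refinement fixed point:
  B0 = {s0, t0}
  B1 = {s3, t3}
  B2 = {s1, s4, t1, t4}
  B3 = {s2, t2}
s0 ∈ B0, t0 ∈ B0 → same block

YES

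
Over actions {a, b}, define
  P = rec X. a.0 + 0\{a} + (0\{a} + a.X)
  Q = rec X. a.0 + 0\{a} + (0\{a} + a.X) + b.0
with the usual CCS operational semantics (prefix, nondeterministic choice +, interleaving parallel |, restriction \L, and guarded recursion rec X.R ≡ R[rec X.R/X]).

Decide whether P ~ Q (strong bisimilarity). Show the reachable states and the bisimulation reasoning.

LTS(P): 2 reachable states
  m0 = rec X. a.0 + 0\{a} + (0\{a} + a.X) :: —a→ m0, —a→ m1
  m1 = 0 :: deadlocked
LTS(Q): 2 reachable states
  n0 = rec X. a.0 + 0\{a} + (0\{a} + a.X) + b.0 :: —a→ n0, —a→ n1, —b→ n1
  n1 = 0 :: deadlocked
Partition-refinement fixed point:
  B0 = {m0}
  B1 = {m1, n1}
  B2 = {n0}
m0 ∈ B0, n0 ∈ B2 → different blocks

not bisimilar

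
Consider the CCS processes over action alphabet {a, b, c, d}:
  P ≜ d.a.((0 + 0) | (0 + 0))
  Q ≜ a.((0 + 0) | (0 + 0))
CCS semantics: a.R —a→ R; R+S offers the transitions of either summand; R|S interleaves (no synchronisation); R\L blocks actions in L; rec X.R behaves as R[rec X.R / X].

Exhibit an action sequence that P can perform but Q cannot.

P's transition system — 3 states:
  u0 = d.a.((0 + 0) | (0 + 0)) → ··d··> u1
  u1 = a.((0 + 0) | (0 + 0)) → ··a··> u2
  u2 = (0 + 0) | (0 + 0) → deadlocked
Q's transition system — 2 states:
  v0 = a.((0 + 0) | (0 + 0)) → ··a··> v1
  v1 = (0 + 0) | (0 + 0) → deadlocked
Executing d from P (initial set {u0}):
  [1] d ⇒ {u1}
  P completes σ.
Executing d from Q (initial set {v0}):
  [1] d ⇒ no successor for Q

d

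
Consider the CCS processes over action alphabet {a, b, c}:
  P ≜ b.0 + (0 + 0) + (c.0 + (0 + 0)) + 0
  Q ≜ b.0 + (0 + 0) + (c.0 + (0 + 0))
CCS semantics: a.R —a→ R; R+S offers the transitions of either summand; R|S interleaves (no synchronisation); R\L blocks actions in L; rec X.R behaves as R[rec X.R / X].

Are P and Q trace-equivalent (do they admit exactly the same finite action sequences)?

YES

LTS(P): 2 reachable states
  u0 = b.0 + (0 + 0) + (c.0 + (0 + 0)) + 0 ⊢ -b-> u1, -c-> u1
  u1 = 0 ⊢ deadlocked
LTS(Q): 2 reachable states
  v0 = b.0 + (0 + 0) + (c.0 + (0 + 0)) ⊢ -b-> v1, -c-> v1
  v1 = 0 ⊢ deadlocked
Coarsest stable partition (strong bisimilarity classes):
  B0 = {u0, v0}
  B1 = {u1, v1}
u0 ∈ B0, v0 ∈ B0 → same block
Bisimilar ⇒ trace-equivalent.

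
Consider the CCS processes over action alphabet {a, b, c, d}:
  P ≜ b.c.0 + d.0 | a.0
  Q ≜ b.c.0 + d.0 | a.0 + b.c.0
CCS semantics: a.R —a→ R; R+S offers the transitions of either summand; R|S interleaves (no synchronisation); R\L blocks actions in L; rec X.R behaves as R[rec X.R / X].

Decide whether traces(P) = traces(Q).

traces(P) = traces(Q)

Reachable graph of P (6 states):
  u0 = b.c.0 + d.0 | a.0 has moves ··a··> u1, ··b··> u2, ··d··> u3
  u1 = d.0 | 0 has moves ··d··> u4
  u2 = c.0 has moves ··c··> u5
  u3 = 0 | a.0 has moves ··a··> u4
  u4 = 0 | 0 has moves stopped
  u5 = 0 has moves stopped
Reachable graph of Q (6 states):
  v0 = b.c.0 + d.0 | a.0 + b.c.0 has moves ··a··> v1, ··b··> v2, ··d··> v3
  v1 = d.0 | 0 has moves ··d··> v4
  v2 = c.0 has moves ··c··> v5
  v3 = 0 | a.0 has moves ··a··> v4
  v4 = 0 | 0 has moves stopped
  v5 = 0 has moves stopped
Bisimilarity quotient blocks:
  B0 = {u0, v0}
  B1 = {u3, v3}
  B2 = {u4, u5, v4, v5}
  B3 = {u2, v2}
  B4 = {u1, v1}
u0 ∈ B0, v0 ∈ B0 → same block
Bisimilar ⇒ trace-equivalent.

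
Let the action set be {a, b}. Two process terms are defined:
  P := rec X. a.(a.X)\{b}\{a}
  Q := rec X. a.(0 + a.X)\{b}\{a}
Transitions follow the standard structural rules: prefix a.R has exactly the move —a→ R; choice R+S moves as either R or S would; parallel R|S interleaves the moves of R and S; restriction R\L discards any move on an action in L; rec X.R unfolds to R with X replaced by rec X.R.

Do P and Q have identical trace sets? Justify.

LTS(P): 2 reachable states
  s0 = rec X. a.(a.X)\{b}\{a} :: ··a··> s1
  s1 = (a.(rec X. a.(a.X)\{b}\{a}))\{b}\{a} :: ·
LTS(Q): 2 reachable states
  t0 = rec X. a.(0 + a.X)\{b}\{a} :: ··a··> t1
  t1 = (0 + a.(rec X. a.(0 + a.X)\{b}\{a}))\{b}\{a} :: ·
Coarsest stable partition (strong bisimilarity classes):
  B0 = {s0, t0}
  B1 = {s1, t1}
s0 ∈ B0, t0 ∈ B0 → same block
Bisimilar ⇒ trace-equivalent.

trace-equivalent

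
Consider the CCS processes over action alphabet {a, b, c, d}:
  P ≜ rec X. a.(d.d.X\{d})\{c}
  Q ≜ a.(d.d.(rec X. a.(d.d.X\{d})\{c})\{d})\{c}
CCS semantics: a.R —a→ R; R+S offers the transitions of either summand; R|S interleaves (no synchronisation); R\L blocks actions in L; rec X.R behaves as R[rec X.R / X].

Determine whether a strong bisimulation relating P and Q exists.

P ~ Q

LTS(P): 5 reachable states
  s0 = rec X. a.(d.d.X\{d})\{c} :: --a--▸ s1
  s1 = (d.d.(rec X. a.(d.d.X\{d})\{c})\{d})\{c} :: --d--▸ s2
  s2 = (d.(rec X. a.(d.d.X\{d})\{c})\{d})\{c} :: --d--▸ s3
  s3 = (rec X. a.(d.d.X\{d})\{c})\{d}\{c} :: --a--▸ s4
  s4 = (d.d.(rec X. a.(d.d.X\{d})\{c})\{d})\{c}\{d}\{c} :: stopped
LTS(Q): 5 reachable states
  t0 = a.(d.d.(rec X. a.(d.d.X\{d})\{c})\{d})\{c} :: --a--▸ t1
  t1 = (d.d.(rec X. a.(d.d.X\{d})\{c})\{d})\{c} :: --d--▸ t2
  t2 = (d.(rec X. a.(d.d.X\{d})\{c})\{d})\{c} :: --d--▸ t3
  t3 = (rec X. a.(d.d.X\{d})\{c})\{d}\{c} :: --a--▸ t4
  t4 = (d.d.(rec X. a.(d.d.X\{d})\{c})\{d})\{c}\{d}\{c} :: stopped
Bisimilarity quotient blocks:
  B0 = {s0, t0}
  B1 = {s1, t1}
  B2 = {s2, t2}
  B3 = {s3, t3}
  B4 = {s4, t4}
s0 ∈ B0, t0 ∈ B0 → same block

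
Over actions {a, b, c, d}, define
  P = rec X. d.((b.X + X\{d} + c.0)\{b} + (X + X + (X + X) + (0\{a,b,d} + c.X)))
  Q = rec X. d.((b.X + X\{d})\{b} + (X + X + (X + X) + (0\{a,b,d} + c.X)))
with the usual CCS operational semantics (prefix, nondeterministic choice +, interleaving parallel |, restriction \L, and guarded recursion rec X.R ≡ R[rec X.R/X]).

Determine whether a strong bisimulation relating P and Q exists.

not bisimilar

Reachable graph of P (3 states):
  p0 = rec X. d.((b.X + X\{d} + c.0)\{b} + (X + X + (X + X) + (0\{a,b,d} + c.X))) ⊢ =d=> p1
  p1 = (b.(rec X. d.((b.X + X\{d} + c.0)\{b} + (X + X + (X + X) + (0\{a,b,d} + c.X)))) + (rec X. d.((b.X + X\{d} + c.0)\{b} + (X + X + (X + X) + (0\{a,b,d} + c.X))))\{d} + c.0)\{b} + ((rec X. d.((b.X + X\{d} + c.0)\{b} + (X + X + (X + X) + (0\{a,b,d} + c.X)))) + (rec X. d.((b.X + X\{d} + c.0)\{b} + (X + X + (X + X) + (0\{a,b,d} + c.X)))) + ((rec X. d.((b.X + X\{d} + c.0)\{b} + (X + X + (X + X) + (0\{a,b,d} + c.X)))) + (rec X. d.((b.X + X\{d} + c.0)\{b} + (X + X + (X + X) + (0\{a,b,d} + c.X))))) + (0\{a,b,d} + c.(rec X. d.((b.X + X\{d} + c.0)\{b} + (X + X + (X + X) + (0\{a,b,d} + c.X)))))) ⊢ =c=> p0, =c=> p2, =d=> p1
  p2 = 0\{b} ⊢ ·
Reachable graph of Q (2 states):
  q0 = rec X. d.((b.X + X\{d})\{b} + (X + X + (X + X) + (0\{a,b,d} + c.X))) ⊢ =d=> q1
  q1 = (b.(rec X. d.((b.X + X\{d})\{b} + (X + X + (X + X) + (0\{a,b,d} + c.X)))) + (rec X. d.((b.X + X\{d})\{b} + (X + X + (X + X) + (0\{a,b,d} + c.X))))\{d})\{b} + ((rec X. d.((b.X + X\{d})\{b} + (X + X + (X + X) + (0\{a,b,d} + c.X)))) + (rec X. d.((b.X + X\{d})\{b} + (X + X + (X + X) + (0\{a,b,d} + c.X)))) + ((rec X. d.((b.X + X\{d})\{b} + (X + X + (X + X) + (0\{a,b,d} + c.X)))) + (rec X. d.((b.X + X\{d})\{b} + (X + X + (X + X) + (0\{a,b,d} + c.X))))) + (0\{a,b,d} + c.(rec X. d.((b.X + X\{d})\{b} + (X + X + (X + X) + (0\{a,b,d} + c.X)))))) ⊢ =c=> q0, =d=> q1
Coarsest stable partition (strong bisimilarity classes):
  B0 = {p0}
  B1 = {p1}
  B2 = {p2}
  B3 = {q0}
  B4 = {q1}
p0 ∈ B0, q0 ∈ B3 → different blocks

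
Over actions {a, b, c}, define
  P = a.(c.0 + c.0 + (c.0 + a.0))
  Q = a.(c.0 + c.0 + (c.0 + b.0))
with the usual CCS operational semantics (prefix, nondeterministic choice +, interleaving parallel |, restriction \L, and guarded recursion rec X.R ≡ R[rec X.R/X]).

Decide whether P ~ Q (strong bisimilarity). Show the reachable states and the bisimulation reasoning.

Reachable graph of P (3 states):
  p0 = a.(c.0 + c.0 + (c.0 + a.0)) | ··a··> p1
  p1 = c.0 + c.0 + (c.0 + a.0) | ··a··> p2, ··c··> p2
  p2 = 0 | ∅
Reachable graph of Q (3 states):
  q0 = a.(c.0 + c.0 + (c.0 + b.0)) | ··a··> q1
  q1 = c.0 + c.0 + (c.0 + b.0) | ··b··> q2, ··c··> q2
  q2 = 0 | ∅
Bisimilarity quotient blocks:
  B0 = {p0}
  B1 = {p1}
  B2 = {p2, q2}
  B3 = {q0}
  B4 = {q1}
p0 ∈ B0, q0 ∈ B3 → different blocks

P ≁ Q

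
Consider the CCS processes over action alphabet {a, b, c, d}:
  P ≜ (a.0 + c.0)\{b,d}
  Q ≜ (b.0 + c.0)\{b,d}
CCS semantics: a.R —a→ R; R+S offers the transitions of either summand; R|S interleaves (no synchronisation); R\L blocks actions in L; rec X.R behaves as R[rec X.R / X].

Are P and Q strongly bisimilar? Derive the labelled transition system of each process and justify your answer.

P ≁ Q

P's transition system — 2 states:
  p0 = (a.0 + c.0)\{b,d} ⊢ —a→ p1, —c→ p1
  p1 = 0\{b,d} ⊢ (no moves)
Q's transition system — 2 states:
  q0 = (b.0 + c.0)\{b,d} ⊢ —c→ q1
  q1 = 0\{b,d} ⊢ (no moves)
Coarsest stable partition (strong bisimilarity classes):
  B0 = {p0}
  B1 = {p1, q1}
  B2 = {q0}
p0 ∈ B0, q0 ∈ B2 → different blocks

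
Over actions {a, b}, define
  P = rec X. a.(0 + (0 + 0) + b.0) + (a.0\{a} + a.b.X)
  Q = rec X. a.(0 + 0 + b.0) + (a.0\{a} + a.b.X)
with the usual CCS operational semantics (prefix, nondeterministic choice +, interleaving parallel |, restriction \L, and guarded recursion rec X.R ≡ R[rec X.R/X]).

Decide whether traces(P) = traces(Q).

trace-equivalent

LTS(P): 5 reachable states
  u0 = rec X. a.(0 + (0 + 0) + b.0) + (a.0\{a} + a.b.X) ⊢ ··a··> u1, ··a··> u2, ··a··> u3
  u1 = 0 + (0 + 0) + b.0 ⊢ ··b··> u4
  u2 = 0\{a} ⊢ deadlocked
  u3 = b.(rec X. a.(0 + (0 + 0) + b.0) + (a.0\{a} + a.b.X)) ⊢ ··b··> u0
  u4 = 0 ⊢ deadlocked
LTS(Q): 5 reachable states
  v0 = rec X. a.(0 + 0 + b.0) + (a.0\{a} + a.b.X) ⊢ ··a··> v1, ··a··> v2, ··a··> v3
  v1 = 0 + 0 + b.0 ⊢ ··b··> v4
  v2 = 0\{a} ⊢ deadlocked
  v3 = b.(rec X. a.(0 + 0 + b.0) + (a.0\{a} + a.b.X)) ⊢ ··b··> v0
  v4 = 0 ⊢ deadlocked
Coarsest stable partition (strong bisimilarity classes):
  B0 = {u0, v0}
  B1 = {u2, u4, v2, v4}
  B2 = {u1, v1}
  B3 = {u3, v3}
u0 ∈ B0, v0 ∈ B0 → same block
Bisimilar ⇒ trace-equivalent.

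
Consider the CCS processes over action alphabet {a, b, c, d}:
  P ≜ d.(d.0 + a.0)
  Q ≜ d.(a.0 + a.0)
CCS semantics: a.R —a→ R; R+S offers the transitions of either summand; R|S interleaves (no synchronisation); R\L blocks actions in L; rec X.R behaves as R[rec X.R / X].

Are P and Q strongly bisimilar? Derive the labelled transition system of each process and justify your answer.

LTS(P): 3 reachable states
  p0 = d.(d.0 + a.0) | --d--▸ p1
  p1 = d.0 + a.0 | --a--▸ p2, --d--▸ p2
  p2 = 0 | (no moves)
LTS(Q): 3 reachable states
  q0 = d.(a.0 + a.0) | --d--▸ q1
  q1 = a.0 + a.0 | --a--▸ q2
  q2 = 0 | (no moves)
Bisimilarity quotient blocks:
  B0 = {p0}
  B1 = {p1}
  B2 = {p2, q2}
  B3 = {q0}
  B4 = {q1}
p0 ∈ B0, q0 ∈ B3 → different blocks

P ≁ Q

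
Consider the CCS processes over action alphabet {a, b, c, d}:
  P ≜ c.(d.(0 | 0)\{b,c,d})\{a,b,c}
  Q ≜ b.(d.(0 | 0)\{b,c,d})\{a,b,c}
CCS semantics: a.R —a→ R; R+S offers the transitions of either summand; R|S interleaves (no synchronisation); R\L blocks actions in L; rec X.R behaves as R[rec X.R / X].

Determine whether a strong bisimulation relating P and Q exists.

NO

P's transition system — 3 states:
  u0 = c.(d.(0 | 0)\{b,c,d})\{a,b,c} ⊢ -c-> u1
  u1 = (d.(0 | 0)\{b,c,d})\{a,b,c} ⊢ -d-> u2
  u2 = (0 | 0)\{b,c,d}\{a,b,c} ⊢ deadlocked
Q's transition system — 3 states:
  v0 = b.(d.(0 | 0)\{b,c,d})\{a,b,c} ⊢ -b-> v1
  v1 = (d.(0 | 0)\{b,c,d})\{a,b,c} ⊢ -d-> v2
  v2 = (0 | 0)\{b,c,d}\{a,b,c} ⊢ deadlocked
Coarsest stable partition (strong bisimilarity classes):
  B0 = {u0}
  B1 = {u1, v1}
  B2 = {u2, v2}
  B3 = {v0}
u0 ∈ B0, v0 ∈ B3 → different blocks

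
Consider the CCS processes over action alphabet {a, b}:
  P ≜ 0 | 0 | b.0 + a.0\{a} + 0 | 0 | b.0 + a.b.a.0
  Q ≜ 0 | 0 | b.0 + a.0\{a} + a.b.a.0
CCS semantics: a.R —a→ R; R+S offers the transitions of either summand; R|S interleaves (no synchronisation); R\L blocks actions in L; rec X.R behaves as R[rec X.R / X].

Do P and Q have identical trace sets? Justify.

traces(P) = traces(Q)

LTS(P): 6 reachable states
  m0 = 0 | 0 | b.0 + a.0\{a} + 0 | 0 | b.0 + a.b.a.0 :: --a--▸ m1, --a--▸ m2, --b--▸ m3
  m1 = 0\{a} :: ∅
  m2 = b.a.0 :: --b--▸ m4
  m3 = 0 | 0 | 0 :: ∅
  m4 = a.0 :: --a--▸ m5
  m5 = 0 :: ∅
LTS(Q): 6 reachable states
  n0 = 0 | 0 | b.0 + a.0\{a} + a.b.a.0 :: --a--▸ n1, --a--▸ n2, --b--▸ n3
  n1 = 0\{a} :: ∅
  n2 = b.a.0 :: --b--▸ n4
  n3 = 0 | 0 | 0 :: ∅
  n4 = a.0 :: --a--▸ n5
  n5 = 0 :: ∅
Bisimilarity quotient blocks:
  B0 = {m0, n0}
  B1 = {m1, m3, m5, n1, n3, n5}
  B2 = {m2, n2}
  B3 = {m4, n4}
m0 ∈ B0, n0 ∈ B0 → same block
Bisimilar ⇒ trace-equivalent.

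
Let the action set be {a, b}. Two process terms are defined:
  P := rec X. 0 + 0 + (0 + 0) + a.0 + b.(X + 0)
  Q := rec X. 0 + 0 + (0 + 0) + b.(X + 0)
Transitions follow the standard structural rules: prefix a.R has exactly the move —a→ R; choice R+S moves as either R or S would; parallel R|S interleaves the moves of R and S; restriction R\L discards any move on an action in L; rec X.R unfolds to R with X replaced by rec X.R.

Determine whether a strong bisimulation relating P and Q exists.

Reachable graph of P (3 states):
  u0 = rec X. 0 + 0 + (0 + 0) + a.0 + b.(X + 0) has moves --a--▸ u1, --b--▸ u2
  u1 = 0 has moves deadlocked
  u2 = (rec X. 0 + 0 + (0 + 0) + a.0 + b.(X + 0)) + 0 has moves --a--▸ u1, --b--▸ u2
Reachable graph of Q (2 states):
  v0 = rec X. 0 + 0 + (0 + 0) + b.(X + 0) has moves --b--▸ v1
  v1 = (rec X. 0 + 0 + (0 + 0) + b.(X + 0)) + 0 has moves --b--▸ v1
Partition-refinement fixed point:
  B0 = {u0, u2}
  B1 = {u1}
  B2 = {v0, v1}
u0 ∈ B0, v0 ∈ B2 → different blocks

P ≁ Q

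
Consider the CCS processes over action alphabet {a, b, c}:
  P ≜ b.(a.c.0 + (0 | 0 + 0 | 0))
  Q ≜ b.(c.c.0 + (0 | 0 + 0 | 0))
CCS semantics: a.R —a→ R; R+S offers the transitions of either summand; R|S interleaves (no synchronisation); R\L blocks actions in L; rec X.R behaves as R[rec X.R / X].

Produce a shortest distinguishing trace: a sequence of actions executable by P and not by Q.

P's transition system — 4 states:
  s0 = b.(a.c.0 + (0 | 0 + 0 | 0)) → -b-> s1
  s1 = a.c.0 + (0 | 0 + 0 | 0) → -a-> s2
  s2 = c.0 → -c-> s3
  s3 = 0 → stopped
Q's transition system — 4 states:
  t0 = b.(c.c.0 + (0 | 0 + 0 | 0)) → -b-> t1
  t1 = c.c.0 + (0 | 0 + 0 | 0) → -c-> t2
  t2 = c.0 → -c-> t3
  t3 = 0 → stopped
Trace ⟨ba⟩ through P, begin at {s0}:
  step 1 (b): {s1}
  step 2 (a): {s2}
  — P admits the full trace.
Trace ⟨ba⟩ through Q, begin at {t0}:
  step 1 (b): {t1}
  step 2 (a): ∅  — Q cannot continue

ba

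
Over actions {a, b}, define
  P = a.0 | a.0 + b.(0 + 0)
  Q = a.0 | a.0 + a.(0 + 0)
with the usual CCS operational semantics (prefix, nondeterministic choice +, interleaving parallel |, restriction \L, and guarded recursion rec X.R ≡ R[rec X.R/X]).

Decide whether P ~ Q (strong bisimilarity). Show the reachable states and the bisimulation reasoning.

NO

P's transition system — 5 states:
  u0 = a.0 | a.0 + b.(0 + 0) :: —a→ u1, —a→ u2, —b→ u3
  u1 = 0 | a.0 :: —a→ u4
  u2 = a.0 | 0 :: —a→ u4
  u3 = 0 + 0 :: ·
  u4 = 0 | 0 :: ·
Q's transition system — 5 states:
  v0 = a.0 | a.0 + a.(0 + 0) :: —a→ v1, —a→ v2, —a→ v3
  v1 = 0 + 0 :: ·
  v2 = 0 | a.0 :: —a→ v4
  v3 = a.0 | 0 :: —a→ v4
  v4 = 0 | 0 :: ·
Bisimilarity quotient blocks:
  B0 = {u0}
  B1 = {u3, u4, v1, v4}
  B2 = {u1, u2, v2, v3}
  B3 = {v0}
u0 ∈ B0, v0 ∈ B3 → different blocks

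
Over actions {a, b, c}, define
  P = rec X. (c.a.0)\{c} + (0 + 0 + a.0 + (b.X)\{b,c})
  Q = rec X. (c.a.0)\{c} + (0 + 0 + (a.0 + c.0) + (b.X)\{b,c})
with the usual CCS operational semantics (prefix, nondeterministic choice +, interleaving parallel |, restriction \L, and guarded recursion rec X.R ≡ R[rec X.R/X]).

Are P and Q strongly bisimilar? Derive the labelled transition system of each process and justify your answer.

not bisimilar

Reachable graph of P (2 states):
  u0 = rec X. (c.a.0)\{c} + (0 + 0 + a.0 + (b.X)\{b,c}) → -a-> u1
  u1 = 0 → (no moves)
Reachable graph of Q (2 states):
  v0 = rec X. (c.a.0)\{c} + (0 + 0 + (a.0 + c.0) + (b.X)\{b,c}) → -a-> v1, -c-> v1
  v1 = 0 → (no moves)
Partition-refinement fixed point:
  B0 = {u0}
  B1 = {u1, v1}
  B2 = {v0}
u0 ∈ B0, v0 ∈ B2 → different blocks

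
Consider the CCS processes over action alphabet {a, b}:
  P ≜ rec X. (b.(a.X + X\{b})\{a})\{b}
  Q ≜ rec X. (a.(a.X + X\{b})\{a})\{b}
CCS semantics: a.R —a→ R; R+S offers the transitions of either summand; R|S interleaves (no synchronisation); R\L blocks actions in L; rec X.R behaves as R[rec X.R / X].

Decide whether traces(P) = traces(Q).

LTS(P): 1 reachable states
  m0 = rec X. (b.(a.X + X\{b})\{a})\{b} | ∅
LTS(Q): 2 reachable states
  n0 = rec X. (a.(a.X + X\{b})\{a})\{b} | =a=> n1
  n1 = (a.(rec X. (a.(a.X + X\{b})\{a})\{b}) + (rec X. (a.(a.X + X\{b})\{a})\{b})\{b})\{a}\{b} | ∅
Run σ = ⟨a⟩ on Q: start {n0}
  step 1 (a): {n1}
  — Q admits the full trace.
Run σ = ⟨a⟩ on P: start {m0}
  step 1 (a): ∅  — P cannot continue

NO — witness ⟨a⟩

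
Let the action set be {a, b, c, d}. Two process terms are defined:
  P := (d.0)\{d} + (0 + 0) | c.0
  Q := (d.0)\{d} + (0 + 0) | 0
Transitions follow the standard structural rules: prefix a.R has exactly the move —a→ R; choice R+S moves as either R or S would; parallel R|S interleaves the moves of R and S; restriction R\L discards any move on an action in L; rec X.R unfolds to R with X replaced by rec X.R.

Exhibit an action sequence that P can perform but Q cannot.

P's transition system — 2 states:
  s0 = (d.0)\{d} + (0 + 0) | c.0 | -c-> s1
  s1 = (0 + 0) | 0 | stopped
Q's transition system — 1 states:
  t0 = (d.0)\{d} + (0 + 0) | 0 | stopped
Run σ = ⟨c⟩ on P: start {s0}
  [1] c ⇒ {s1}
  ✓ P
Run σ = ⟨c⟩ on Q: start {t0}
  [1] c ⇒ ∅  — Q cannot continue

c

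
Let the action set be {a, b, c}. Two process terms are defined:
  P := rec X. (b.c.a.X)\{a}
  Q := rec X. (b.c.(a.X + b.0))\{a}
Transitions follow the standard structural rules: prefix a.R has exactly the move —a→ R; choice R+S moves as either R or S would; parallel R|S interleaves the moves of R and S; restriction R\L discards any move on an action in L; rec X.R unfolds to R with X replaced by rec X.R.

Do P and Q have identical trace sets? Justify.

trace-distinct — witness ⟨bcb⟩

Reachable graph of P (3 states):
  p0 = rec X. (b.c.a.X)\{a} ⊢ ··b··> p1
  p1 = (c.a.(rec X. (b.c.a.X)\{a}))\{a} ⊢ ··c··> p2
  p2 = (a.(rec X. (b.c.a.X)\{a}))\{a} ⊢ ·
Reachable graph of Q (4 states):
  q0 = rec X. (b.c.(a.X + b.0))\{a} ⊢ ··b··> q1
  q1 = (c.(a.(rec X. (b.c.(a.X + b.0))\{a}) + b.0))\{a} ⊢ ··c··> q2
  q2 = (a.(rec X. (b.c.(a.X + b.0))\{a}) + b.0)\{a} ⊢ ··b··> q3
  q3 = 0\{a} ⊢ ·
Run σ = ⟨bcb⟩ on Q: start {q0}
  step 1 (b): {q1}
  step 2 (c): {q2}
  step 3 (b): {q3}
  Q completes σ.
Run σ = ⟨bcb⟩ on P: start {p0}
  step 1 (b): {p1}
  step 2 (c): {p2}
  step 3 (b): no successor for P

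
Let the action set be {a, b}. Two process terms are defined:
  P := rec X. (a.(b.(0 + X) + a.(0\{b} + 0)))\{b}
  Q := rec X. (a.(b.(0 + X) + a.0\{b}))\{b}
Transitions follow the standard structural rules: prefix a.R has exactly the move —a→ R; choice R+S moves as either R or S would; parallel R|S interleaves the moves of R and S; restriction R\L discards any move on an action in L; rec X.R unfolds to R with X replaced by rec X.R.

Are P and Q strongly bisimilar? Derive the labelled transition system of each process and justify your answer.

P ~ Q

P's transition system — 3 states:
  m0 = rec X. (a.(b.(0 + X) + a.(0\{b} + 0)))\{b} :: -a-> m1
  m1 = (b.(0 + (rec X. (a.(b.(0 + X) + a.(0\{b} + 0)))\{b})) + a.(0\{b} + 0))\{b} :: -a-> m2
  m2 = (0\{b} + 0)\{b} :: ∅
Q's transition system — 3 states:
  n0 = rec X. (a.(b.(0 + X) + a.0\{b}))\{b} :: -a-> n1
  n1 = (b.(0 + (rec X. (a.(b.(0 + X) + a.0\{b}))\{b})) + a.0\{b})\{b} :: -a-> n2
  n2 = 0\{b}\{b} :: ∅
Coarsest stable partition (strong bisimilarity classes):
  B0 = {m0, n0}
  B1 = {m1, n1}
  B2 = {m2, n2}
m0 ∈ B0, n0 ∈ B0 → same block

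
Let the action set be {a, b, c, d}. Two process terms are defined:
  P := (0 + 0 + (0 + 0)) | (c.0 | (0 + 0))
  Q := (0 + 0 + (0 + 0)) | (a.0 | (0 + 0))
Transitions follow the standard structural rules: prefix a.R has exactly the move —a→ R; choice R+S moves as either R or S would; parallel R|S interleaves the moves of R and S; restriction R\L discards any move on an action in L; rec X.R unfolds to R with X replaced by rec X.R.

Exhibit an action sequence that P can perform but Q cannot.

Reachable graph of P (2 states):
  p0 = (0 + 0 + (0 + 0)) | (c.0 | (0 + 0)) has moves -c-> p1
  p1 = (0 + 0 + (0 + 0)) | (0 | (0 + 0)) has moves (no moves)
Reachable graph of Q (2 states):
  q0 = (0 + 0 + (0 + 0)) | (a.0 | (0 + 0)) has moves -a-> q1
  q1 = (0 + 0 + (0 + 0)) | (0 | (0 + 0)) has moves (no moves)
Trace ⟨c⟩ through P, begin at {p0}:
  step 1 (c): {p1}
  P completes σ.
Trace ⟨c⟩ through Q, begin at {q0}:
  step 1 (c): ∅ (Q stuck)

c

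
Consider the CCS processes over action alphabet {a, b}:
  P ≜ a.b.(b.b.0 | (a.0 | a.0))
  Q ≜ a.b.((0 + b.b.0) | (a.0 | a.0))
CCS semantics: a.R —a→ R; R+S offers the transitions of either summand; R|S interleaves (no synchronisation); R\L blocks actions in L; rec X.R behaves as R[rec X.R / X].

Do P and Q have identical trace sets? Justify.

trace-equivalent

LTS(P): 14 reachable states
  m0 = a.b.(b.b.0 | (a.0 | a.0)) has moves ··a··> m1
  m1 = b.(b.b.0 | (a.0 | a.0)) has moves ··b··> m2
  m2 = b.b.0 | (a.0 | a.0) has moves ··a··> m3, ··a··> m4, ··b··> m5
  m3 = b.b.0 | (0 | a.0) has moves ··a··> m6, ··b··> m7
  m4 = b.b.0 | (a.0 | 0) has moves ··a··> m6, ··b··> m8
  m5 = b.0 | (a.0 | a.0) has moves ··a··> m7, ··a··> m8, ··b··> m9
  m6 = b.b.0 | (0 | 0) has moves ··b··> m10
  m7 = b.0 | (0 | a.0) has moves ··a··> m10, ··b··> m11
  m8 = b.0 | (a.0 | 0) has moves ··a··> m10, ··b··> m12
  m9 = 0 | (a.0 | a.0) has moves ··a··> m11, ··a··> m12
  m10 = b.0 | (0 | 0) has moves ··b··> m13
  m11 = 0 | (0 | a.0) has moves ··a··> m13
  m12 = 0 | (a.0 | 0) has moves ··a··> m13
  m13 = 0 | (0 | 0) has moves stopped
LTS(Q): 14 reachable states
  n0 = a.b.((0 + b.b.0) | (a.0 | a.0)) has moves ··a··> n1
  n1 = b.((0 + b.b.0) | (a.0 | a.0)) has moves ··b··> n2
  n2 = (0 + b.b.0) | (a.0 | a.0) has moves ··a··> n3, ··a··> n4, ··b··> n5
  n3 = (0 + b.b.0) | (0 | a.0) has moves ··a··> n6, ··b··> n7
  n4 = (0 + b.b.0) | (a.0 | 0) has moves ··a··> n6, ··b··> n8
  n5 = b.0 | (a.0 | a.0) has moves ··a··> n7, ··a··> n8, ··b··> n9
  n6 = (0 + b.b.0) | (0 | 0) has moves ··b··> n10
  n7 = b.0 | (0 | a.0) has moves ··a··> n10, ··b··> n11
  n8 = b.0 | (a.0 | 0) has moves ··a··> n10, ··b··> n12
  n9 = 0 | (a.0 | a.0) has moves ··a··> n11, ··a··> n12
  n10 = b.0 | (0 | 0) has moves ··b··> n13
  n11 = 0 | (0 | a.0) has moves ··a··> n13
  n12 = 0 | (a.0 | 0) has moves ··a··> n13
  n13 = 0 | (0 | 0) has moves stopped
Bisimilarity quotient blocks:
  B0 = {m0, n0}
  B1 = {m1, n1}
  B2 = {m2, n2}
  B3 = {m3, m4, n3, n4}
  B4 = {m7, m8, n7, n8}
  B5 = {m10, n10}
  B6 = {m13, n13}
  B7 = {m11, m12, n11, n12}
  B8 = {m6, n6}
  B9 = {m5, n5}
  B10 = {m9, n9}
m0 ∈ B0, n0 ∈ B0 → same block
Bisimilar ⇒ trace-equivalent.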